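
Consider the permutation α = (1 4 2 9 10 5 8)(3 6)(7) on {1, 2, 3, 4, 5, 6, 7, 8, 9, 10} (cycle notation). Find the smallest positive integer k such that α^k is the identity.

14

The disjoint cycles have lengths 7, 2, 1.
The order is lcm(7, 2) = 14.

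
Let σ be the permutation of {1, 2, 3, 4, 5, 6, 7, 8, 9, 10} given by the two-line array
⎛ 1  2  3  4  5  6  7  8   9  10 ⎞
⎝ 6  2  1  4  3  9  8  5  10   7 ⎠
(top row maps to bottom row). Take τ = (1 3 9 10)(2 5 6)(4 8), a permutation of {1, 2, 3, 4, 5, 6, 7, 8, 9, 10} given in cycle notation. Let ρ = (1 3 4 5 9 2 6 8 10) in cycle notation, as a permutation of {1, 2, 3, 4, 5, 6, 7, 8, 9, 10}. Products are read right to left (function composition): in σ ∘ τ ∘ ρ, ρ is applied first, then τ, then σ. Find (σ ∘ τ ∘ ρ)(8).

6

Chase 8: ρ(8) = 10; τ(10) = 1; σ(1) = 6. Hence (σ ∘ τ ∘ ρ)(8) = 6.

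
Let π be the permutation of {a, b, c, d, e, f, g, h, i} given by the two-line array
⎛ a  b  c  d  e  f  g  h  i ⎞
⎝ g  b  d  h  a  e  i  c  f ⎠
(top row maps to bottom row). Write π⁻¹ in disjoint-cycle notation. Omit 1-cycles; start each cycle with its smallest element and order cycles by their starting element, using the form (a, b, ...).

First write π in disjoint cycles: (a, g, i, f, e)(c, d, h).
The inverse reverses every cycle; in canonical form, π⁻¹ = (a, e, f, i, g)(c, h, d).

(a, e, f, i, g)(c, h, d)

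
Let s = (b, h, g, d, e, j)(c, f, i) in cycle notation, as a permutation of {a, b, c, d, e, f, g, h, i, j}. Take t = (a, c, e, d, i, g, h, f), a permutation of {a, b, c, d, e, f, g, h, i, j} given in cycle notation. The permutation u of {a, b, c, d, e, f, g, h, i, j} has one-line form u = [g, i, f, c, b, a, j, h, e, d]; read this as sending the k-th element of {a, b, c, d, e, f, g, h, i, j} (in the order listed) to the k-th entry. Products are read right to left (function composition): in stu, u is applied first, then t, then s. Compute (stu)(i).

Chase i: u(i) = e; t(e) = d; s(d) = e. Hence (stu)(i) = e.

e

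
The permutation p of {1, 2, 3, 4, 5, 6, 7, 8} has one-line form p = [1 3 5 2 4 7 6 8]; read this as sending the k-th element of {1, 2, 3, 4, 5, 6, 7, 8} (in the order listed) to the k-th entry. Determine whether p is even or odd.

In disjoint-cycle form the cycle lengths are 4, 2, 1, 1.
A cycle of length ℓ contributes ℓ−1 transpositions, so p is a product of 3 + 1 = 4 transpositions — even.

even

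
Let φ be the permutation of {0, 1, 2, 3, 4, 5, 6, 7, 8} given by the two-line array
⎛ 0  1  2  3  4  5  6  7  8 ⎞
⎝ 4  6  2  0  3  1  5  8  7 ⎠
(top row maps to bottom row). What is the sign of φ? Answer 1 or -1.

-1

In disjoint-cycle form the cycle lengths are 3, 3, 2, 1.
A cycle is odd iff its length is even; φ has 1 even-length cycle, so sgn(φ) = (−1)^1 and φ is odd.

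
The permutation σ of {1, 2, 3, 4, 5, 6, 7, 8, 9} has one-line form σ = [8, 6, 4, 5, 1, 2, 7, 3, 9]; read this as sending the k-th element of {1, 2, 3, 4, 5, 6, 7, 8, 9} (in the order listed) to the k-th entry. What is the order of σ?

Decomposing into disjoint cycles gives cycle lengths 5, 2, 1, 1.
Since disjoint cycles commute, ord(σ) = lcm(5, 2) = 10.

10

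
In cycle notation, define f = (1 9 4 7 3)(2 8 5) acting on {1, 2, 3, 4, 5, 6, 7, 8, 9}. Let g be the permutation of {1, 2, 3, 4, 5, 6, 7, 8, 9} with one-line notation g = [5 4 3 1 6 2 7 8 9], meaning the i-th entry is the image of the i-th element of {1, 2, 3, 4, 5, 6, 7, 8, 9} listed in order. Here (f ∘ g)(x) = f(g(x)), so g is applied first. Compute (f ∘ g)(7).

3

g(7) = 7, then f(7) = 3; composing gives (f ∘ g)(7) = 3.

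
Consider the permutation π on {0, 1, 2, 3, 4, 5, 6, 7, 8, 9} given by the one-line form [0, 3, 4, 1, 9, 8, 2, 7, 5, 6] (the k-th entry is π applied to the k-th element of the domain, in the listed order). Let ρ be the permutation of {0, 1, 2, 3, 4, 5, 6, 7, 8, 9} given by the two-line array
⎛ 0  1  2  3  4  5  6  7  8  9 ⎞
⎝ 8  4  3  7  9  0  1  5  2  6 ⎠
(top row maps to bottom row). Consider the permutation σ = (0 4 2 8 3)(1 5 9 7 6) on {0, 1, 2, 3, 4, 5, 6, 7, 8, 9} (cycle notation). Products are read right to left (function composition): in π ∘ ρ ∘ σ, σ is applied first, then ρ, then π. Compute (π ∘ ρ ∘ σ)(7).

Apply the permutations in order: σ(7) = 6, then ρ(6) = 1, then π(1) = 3. So (π ∘ ρ ∘ σ)(7) = 3.

3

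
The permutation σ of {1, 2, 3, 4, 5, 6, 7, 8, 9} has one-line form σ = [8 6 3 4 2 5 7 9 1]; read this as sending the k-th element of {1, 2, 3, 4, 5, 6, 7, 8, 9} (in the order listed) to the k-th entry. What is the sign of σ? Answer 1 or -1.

1

In disjoint-cycle form the cycle lengths are 3, 3, 1, 1, 1.
A cycle is odd iff its length is even; σ has 0 even-length cycles, so sgn(σ) = (−1)^0 and σ is even.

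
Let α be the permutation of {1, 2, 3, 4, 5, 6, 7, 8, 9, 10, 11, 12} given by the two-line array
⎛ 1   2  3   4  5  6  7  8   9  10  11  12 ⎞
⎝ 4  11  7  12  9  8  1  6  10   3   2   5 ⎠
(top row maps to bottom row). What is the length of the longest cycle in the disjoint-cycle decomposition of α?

Decomposing into disjoint cycles gives (1, 4, 12, 5, 9, 10, 3, 7)(2, 11)(6, 8); the longest has length 8.

8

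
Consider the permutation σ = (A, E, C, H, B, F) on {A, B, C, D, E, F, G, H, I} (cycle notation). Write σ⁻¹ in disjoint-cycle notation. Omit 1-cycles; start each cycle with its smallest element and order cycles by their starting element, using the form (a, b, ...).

(A, F, B, H, C, E)

If σ sends a → b within a cycle, σ⁻¹ sends b → a; equivalently, reverse each cycle.
After reversing and putting each cycle's least element first, σ⁻¹ = (A, F, B, H, C, E).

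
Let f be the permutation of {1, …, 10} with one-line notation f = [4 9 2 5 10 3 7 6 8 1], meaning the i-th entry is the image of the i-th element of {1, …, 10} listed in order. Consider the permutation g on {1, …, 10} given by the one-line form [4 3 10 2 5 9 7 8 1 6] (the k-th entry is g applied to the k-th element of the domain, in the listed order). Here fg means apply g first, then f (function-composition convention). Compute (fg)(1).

5

g(1) = 4, then f(4) = 5; composing gives (fg)(1) = 5.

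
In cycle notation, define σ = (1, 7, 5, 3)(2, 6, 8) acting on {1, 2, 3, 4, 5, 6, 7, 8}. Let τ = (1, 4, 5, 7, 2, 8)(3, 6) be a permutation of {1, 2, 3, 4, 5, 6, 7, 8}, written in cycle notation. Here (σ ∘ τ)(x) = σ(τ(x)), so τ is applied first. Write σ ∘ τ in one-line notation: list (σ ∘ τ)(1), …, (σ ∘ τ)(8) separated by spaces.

Chase each element through τ then σ: 1 → 4 → 4; 2 → 8 → 2; 3 → 6 → 8; 4 → 5 → 3; 5 → 7 → 5; 6 → 3 → 1; 7 → 2 → 6; 8 → 1 → 7.
Collecting the images, σ ∘ τ = [4 2 8 3 5 1 6 7].

4 2 8 3 5 1 6 7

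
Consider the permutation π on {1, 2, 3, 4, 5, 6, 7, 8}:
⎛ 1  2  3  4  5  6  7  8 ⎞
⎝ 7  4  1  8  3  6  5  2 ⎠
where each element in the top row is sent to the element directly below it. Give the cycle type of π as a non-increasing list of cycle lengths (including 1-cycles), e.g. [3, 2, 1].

[4, 3, 1]

The disjoint cycles are (1, 7, 5, 3)(2, 4, 8)(6), with lengths 4, 3, 1 in non-increasing order.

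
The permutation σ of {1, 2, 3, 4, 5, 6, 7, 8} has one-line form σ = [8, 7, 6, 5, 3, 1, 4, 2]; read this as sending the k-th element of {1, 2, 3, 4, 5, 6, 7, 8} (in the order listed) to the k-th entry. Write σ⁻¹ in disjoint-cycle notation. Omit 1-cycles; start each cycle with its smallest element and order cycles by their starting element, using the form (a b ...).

First write σ in disjoint cycles: (1 8 2 7 4 5 3 6).
Reversing each cycle (and rotating so the smallest element leads) gives σ⁻¹ = (1 6 3 5 4 7 2 8).

(1 6 3 5 4 7 2 8)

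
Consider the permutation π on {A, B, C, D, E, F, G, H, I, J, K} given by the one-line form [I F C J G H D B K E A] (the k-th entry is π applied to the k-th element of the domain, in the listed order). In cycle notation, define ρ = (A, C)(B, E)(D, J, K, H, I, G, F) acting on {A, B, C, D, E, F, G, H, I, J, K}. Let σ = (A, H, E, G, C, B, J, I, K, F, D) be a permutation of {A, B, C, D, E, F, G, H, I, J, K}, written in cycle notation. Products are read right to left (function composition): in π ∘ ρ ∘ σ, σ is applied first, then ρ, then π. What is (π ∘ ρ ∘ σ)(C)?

G

Chase C: σ(C) = B; ρ(B) = E; π(E) = G. Hence (π ∘ ρ ∘ σ)(C) = G.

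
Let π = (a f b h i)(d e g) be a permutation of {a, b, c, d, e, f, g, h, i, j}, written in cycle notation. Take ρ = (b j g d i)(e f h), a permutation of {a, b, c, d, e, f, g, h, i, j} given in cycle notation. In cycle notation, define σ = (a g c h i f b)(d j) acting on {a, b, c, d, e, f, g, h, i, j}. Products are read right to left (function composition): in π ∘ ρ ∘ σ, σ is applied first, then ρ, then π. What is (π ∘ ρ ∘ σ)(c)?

g

Chase c: σ(c) = h; ρ(h) = e; π(e) = g. Hence (π ∘ ρ ∘ σ)(c) = g.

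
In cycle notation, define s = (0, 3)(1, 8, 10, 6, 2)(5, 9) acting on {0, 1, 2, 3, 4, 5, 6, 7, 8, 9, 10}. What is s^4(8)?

1

8 lies in the 5-cycle (1, 8, 10, 6, 2).
Advancing 4 steps from 8: 8 → 10 → 6 → 2 → 1.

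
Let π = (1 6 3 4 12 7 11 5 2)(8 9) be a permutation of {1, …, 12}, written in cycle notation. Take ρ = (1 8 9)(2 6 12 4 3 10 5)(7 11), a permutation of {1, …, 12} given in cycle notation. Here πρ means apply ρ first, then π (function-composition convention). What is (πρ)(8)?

(πρ)(8) = π(ρ(8)). ρ(8) = 9, then π(9) = 8. So (πρ)(8) = 8.

8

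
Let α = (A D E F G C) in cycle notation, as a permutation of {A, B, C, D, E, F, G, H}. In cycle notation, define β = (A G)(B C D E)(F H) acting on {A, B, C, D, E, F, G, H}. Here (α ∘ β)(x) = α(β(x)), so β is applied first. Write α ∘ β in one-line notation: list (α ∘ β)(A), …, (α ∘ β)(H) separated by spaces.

(α ∘ β)(x) = α(β(x)). Computing each image: α(β(A)) = α(G) = C, α(β(B)) = α(C) = A, α(β(C)) = α(D) = E, α(β(D)) = α(E) = F, α(β(E)) = α(B) = B, α(β(F)) = α(H) = H, α(β(G)) = α(A) = D, α(β(H)) = α(F) = G.
Hence α ∘ β = [C A E F B H D G].

C A E F B H D G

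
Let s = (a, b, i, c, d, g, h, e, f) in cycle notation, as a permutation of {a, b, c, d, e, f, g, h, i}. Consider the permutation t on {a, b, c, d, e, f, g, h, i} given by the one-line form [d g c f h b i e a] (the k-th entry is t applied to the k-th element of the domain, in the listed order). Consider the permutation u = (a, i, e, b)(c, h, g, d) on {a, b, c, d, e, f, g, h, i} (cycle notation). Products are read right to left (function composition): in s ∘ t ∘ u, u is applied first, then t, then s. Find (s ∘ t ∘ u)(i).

e

(s ∘ t ∘ u)(i) = s(t(u(i))). u(i) = e, then t(e) = h, then s(h) = e, so the result is e.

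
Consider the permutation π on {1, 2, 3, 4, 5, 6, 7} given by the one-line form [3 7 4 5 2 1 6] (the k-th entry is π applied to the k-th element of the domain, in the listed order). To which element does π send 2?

7

2 is element number 2 of the domain, and entry number 2 of the one-line form is 7, so π(2) = 7.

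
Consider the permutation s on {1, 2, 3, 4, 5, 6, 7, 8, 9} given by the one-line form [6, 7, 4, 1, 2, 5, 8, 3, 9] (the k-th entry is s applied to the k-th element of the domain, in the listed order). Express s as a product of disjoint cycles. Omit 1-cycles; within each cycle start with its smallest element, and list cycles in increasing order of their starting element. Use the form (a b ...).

(1 6 5 2 7 8 3 4)

From 1: 1 → 6 → 5 → 2 → 7 → 8 → 3 → 4 → 1, closing the cycle (1 6 5 2 7 8 3 4).
Continuing from each remaining unvisited element yields (1 6 5 2 7 8 3 4).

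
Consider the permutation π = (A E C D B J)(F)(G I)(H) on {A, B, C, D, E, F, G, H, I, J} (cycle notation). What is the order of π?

6

The disjoint cycles have lengths 6, 2, 1, 1.
The order of π is the least common multiple of its cycle lengths: lcm(6, 2) = 6.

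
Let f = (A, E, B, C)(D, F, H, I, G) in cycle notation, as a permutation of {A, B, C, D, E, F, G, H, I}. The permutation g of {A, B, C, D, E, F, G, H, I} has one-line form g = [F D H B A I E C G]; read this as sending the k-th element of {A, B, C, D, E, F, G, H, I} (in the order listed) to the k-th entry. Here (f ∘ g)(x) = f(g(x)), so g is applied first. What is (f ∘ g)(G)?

First apply g: g(G) = E, then f(E) = B. Thus (f ∘ g)(G) = B.

B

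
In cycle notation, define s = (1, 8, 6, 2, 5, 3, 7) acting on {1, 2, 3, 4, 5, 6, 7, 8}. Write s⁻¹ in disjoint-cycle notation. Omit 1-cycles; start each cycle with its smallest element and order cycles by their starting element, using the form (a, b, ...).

Inverting a permutation written in cycle notation just reverses the order within every cycle.
After reversing and putting each cycle's least element first, s⁻¹ = (1, 7, 3, 5, 2, 6, 8).

(1, 7, 3, 5, 2, 6, 8)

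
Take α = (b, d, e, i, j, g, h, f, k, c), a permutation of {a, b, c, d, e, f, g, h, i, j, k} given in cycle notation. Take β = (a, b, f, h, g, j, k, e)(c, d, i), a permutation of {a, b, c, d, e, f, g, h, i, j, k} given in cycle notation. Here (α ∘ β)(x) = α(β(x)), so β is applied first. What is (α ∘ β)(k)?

(α ∘ β)(k) = α(β(k)). β(k) = e, then α(e) = i. So (α ∘ β)(k) = i.

i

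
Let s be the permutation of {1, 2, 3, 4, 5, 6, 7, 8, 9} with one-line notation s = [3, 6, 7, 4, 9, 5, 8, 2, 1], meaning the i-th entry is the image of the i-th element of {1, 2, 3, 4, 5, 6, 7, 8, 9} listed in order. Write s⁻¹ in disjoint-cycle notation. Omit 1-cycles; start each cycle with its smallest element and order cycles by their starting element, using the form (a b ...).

(1 9 5 6 2 8 7 3)

The cycle decomposition of s is (1 3 7 8 2 6 5 9).
Reversing each cycle (and rotating so the smallest element leads) gives s⁻¹ = (1 9 5 6 2 8 7 3).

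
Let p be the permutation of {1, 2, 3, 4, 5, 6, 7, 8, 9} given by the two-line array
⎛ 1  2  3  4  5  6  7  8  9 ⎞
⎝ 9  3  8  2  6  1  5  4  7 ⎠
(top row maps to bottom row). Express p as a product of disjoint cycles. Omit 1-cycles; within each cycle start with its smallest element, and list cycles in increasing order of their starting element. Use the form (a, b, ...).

Start at 1 and follow images: 1 → 9 → 7 → 5 → 6 → 1, giving the cycle (1, 9, 7, 5, 6).
Continuing from each remaining unvisited element yields (1, 9, 7, 5, 6)(2, 3, 8, 4).

(1, 9, 7, 5, 6)(2, 3, 8, 4)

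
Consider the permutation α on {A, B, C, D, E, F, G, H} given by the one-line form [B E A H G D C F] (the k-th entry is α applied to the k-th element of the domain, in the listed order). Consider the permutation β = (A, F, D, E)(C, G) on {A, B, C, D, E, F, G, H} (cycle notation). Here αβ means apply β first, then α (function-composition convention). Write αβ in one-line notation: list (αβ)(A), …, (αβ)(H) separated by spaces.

D E C G B H A F

(αβ)(x) = α(β(x)). Computing each image: α(β(A)) = α(F) = D, α(β(B)) = α(B) = E, α(β(C)) = α(G) = C, α(β(D)) = α(E) = G, α(β(E)) = α(A) = B, α(β(F)) = α(D) = H, α(β(G)) = α(C) = A, α(β(H)) = α(H) = F.
Hence αβ = [D E C G B H A F].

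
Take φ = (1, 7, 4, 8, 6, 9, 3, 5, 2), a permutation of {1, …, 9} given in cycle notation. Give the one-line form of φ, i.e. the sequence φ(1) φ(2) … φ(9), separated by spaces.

Each element maps to the next entry in its cycle (wrapping to the front): 1↦7, 2↦1, 3↦5, 4↦8, 5↦2, 6↦9, 7↦4, 8↦6, 9↦3.
Listing these in domain order gives 7 1 5 8 2 9 4 6 3.

7 1 5 8 2 9 4 6 3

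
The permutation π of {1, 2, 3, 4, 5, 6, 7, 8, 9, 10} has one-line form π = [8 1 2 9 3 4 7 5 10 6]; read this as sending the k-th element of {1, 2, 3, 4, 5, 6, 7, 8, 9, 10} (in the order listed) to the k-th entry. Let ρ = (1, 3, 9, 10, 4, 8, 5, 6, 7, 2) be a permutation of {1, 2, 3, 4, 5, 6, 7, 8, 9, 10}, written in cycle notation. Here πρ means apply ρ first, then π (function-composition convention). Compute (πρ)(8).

(πρ)(8) = π(ρ(8)). ρ(8) = 5, then π(5) = 3. So (πρ)(8) = 3.

3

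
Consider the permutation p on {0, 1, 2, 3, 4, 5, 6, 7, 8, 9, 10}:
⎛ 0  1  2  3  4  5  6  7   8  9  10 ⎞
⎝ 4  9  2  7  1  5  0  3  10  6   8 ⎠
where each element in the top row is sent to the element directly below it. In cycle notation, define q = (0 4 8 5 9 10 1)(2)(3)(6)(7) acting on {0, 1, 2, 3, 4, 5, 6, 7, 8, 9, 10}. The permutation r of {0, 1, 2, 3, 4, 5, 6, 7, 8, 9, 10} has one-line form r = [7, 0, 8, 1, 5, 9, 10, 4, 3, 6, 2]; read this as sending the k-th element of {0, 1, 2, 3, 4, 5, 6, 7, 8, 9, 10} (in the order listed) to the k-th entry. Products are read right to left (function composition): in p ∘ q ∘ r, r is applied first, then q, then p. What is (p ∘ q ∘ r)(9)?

Chase 9: r(9) = 6; q(6) = 6; p(6) = 0. Hence (p ∘ q ∘ r)(9) = 0.

0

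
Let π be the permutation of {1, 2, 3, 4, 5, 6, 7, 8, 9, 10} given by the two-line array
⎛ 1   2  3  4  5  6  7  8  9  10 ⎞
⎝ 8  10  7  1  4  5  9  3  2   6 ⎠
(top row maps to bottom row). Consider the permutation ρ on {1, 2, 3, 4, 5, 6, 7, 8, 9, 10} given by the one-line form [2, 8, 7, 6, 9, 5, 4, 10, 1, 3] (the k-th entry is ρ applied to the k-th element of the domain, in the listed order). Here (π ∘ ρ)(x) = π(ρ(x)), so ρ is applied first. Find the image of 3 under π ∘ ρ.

ρ(3) = 7, then π(7) = 9; composing gives (π ∘ ρ)(3) = 9.

9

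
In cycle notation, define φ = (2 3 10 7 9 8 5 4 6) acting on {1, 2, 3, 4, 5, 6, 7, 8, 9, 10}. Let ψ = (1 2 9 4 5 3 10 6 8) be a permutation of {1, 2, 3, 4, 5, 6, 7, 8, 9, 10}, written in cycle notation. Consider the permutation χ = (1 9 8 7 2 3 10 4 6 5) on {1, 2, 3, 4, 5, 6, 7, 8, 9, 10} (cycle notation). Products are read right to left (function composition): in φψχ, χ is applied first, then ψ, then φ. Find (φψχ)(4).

5

(φψχ)(4) = φ(ψ(χ(4))). χ(4) = 6, then ψ(6) = 8, then φ(8) = 5, so the result is 5.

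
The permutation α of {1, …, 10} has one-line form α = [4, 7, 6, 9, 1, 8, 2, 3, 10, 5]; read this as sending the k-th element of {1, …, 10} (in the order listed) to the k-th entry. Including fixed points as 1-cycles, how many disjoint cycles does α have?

3

The cycle decomposition is (1 4 9 10 5)(2 7)(3 6 8), which has 3 cycles (counting 1-cycles).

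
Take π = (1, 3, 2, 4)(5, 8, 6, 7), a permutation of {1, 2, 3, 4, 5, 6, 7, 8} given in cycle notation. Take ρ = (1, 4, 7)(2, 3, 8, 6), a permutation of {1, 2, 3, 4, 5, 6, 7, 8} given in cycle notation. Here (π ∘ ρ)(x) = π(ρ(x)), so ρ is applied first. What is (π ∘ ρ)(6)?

4

ρ(6) = 2, then π(2) = 4; composing gives (π ∘ ρ)(6) = 4.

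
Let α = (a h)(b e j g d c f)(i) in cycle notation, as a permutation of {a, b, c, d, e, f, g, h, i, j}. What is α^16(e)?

e lies in the 7-cycle (b e j g d c f).
Powers repeat with period 7 on this cycle, and 16 mod 7 = 2, so α^16(e) = α^2(e).
Advancing 2 steps from e: e → j → g.

g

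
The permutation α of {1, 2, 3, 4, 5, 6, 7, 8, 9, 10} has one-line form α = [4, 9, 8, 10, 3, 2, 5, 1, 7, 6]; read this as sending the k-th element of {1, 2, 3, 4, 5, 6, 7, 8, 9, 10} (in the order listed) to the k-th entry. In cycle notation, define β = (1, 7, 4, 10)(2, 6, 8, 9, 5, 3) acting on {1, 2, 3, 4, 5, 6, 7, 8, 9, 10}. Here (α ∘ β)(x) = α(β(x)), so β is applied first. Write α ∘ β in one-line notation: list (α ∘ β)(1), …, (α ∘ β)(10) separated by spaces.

(α ∘ β)(x) = α(β(x)). Computing each image: α(β(1)) = α(7) = 5, α(β(2)) = α(6) = 2, α(β(3)) = α(2) = 9, α(β(4)) = α(10) = 6, α(β(5)) = α(3) = 8, α(β(6)) = α(8) = 1, α(β(7)) = α(4) = 10, α(β(8)) = α(9) = 7, α(β(9)) = α(5) = 3, α(β(10)) = α(1) = 4.
Hence α ∘ β = [5 2 9 6 8 1 10 7 3 4].

5 2 9 6 8 1 10 7 3 4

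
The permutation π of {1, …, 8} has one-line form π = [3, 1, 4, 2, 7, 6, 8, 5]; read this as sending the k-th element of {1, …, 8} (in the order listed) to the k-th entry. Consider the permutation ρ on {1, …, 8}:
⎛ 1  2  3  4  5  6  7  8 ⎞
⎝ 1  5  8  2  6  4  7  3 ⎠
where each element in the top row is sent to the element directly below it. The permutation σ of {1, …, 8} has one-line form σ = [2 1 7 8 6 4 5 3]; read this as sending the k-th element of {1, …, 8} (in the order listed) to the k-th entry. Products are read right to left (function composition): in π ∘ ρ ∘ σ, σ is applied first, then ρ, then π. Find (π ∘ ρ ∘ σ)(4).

Apply the permutations in order: σ(4) = 8, then ρ(8) = 3, then π(3) = 4. So (π ∘ ρ ∘ σ)(4) = 4.

4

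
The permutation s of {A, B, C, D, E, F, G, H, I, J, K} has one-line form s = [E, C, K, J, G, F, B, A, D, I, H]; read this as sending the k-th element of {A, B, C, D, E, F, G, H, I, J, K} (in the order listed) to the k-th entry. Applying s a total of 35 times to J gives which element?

Tracing J → I → … returns to J after 3 steps, so J lies in a 3-cycle (D, J, I).
On a 3-cycle, s^3 is the identity, so s^35 = s^2 there (35 ≡ 2 mod 3).
Advancing 2 steps from J: J → I → D.

D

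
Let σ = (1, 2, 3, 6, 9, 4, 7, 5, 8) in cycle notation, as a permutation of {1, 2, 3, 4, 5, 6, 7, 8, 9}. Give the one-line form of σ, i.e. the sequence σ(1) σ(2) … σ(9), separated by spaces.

2 3 6 7 8 9 5 1 4

Each element maps to the next entry in its cycle (wrapping to the front): 1↦2, 2↦3, 3↦6, 4↦7, 5↦8, 6↦9, 7↦5, 8↦1, 9↦4.
Listing these in domain order gives 2 3 6 7 8 9 5 1 4.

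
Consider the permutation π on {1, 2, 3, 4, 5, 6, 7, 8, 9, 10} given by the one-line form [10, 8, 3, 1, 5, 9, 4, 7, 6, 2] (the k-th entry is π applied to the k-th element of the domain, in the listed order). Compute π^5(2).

10

Tracing 2 → 8 → … returns to 2 after 6 steps, so 2 lies in a 6-cycle (1 10 2 8 7 4).
Stepping 5 places around the cycle: 2 → 8 → 7 → 4 → 1 → 10.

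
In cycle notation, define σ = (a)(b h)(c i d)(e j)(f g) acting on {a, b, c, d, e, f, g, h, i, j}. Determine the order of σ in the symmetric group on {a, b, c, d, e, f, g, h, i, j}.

6

The disjoint cycles have lengths 3, 2, 2, 2, 1.
The order of σ is the least common multiple of its cycle lengths: lcm(3, 2, 2, 2) = 6.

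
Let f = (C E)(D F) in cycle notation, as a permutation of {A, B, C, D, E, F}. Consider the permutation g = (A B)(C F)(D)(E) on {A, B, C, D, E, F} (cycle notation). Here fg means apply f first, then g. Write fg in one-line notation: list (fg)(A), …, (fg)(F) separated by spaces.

(fg)(x) = g(f(x)). Computing each image: g(f(A)) = g(A) = B, g(f(B)) = g(B) = A, g(f(C)) = g(E) = E, g(f(D)) = g(F) = C, g(f(E)) = g(C) = F, g(f(F)) = g(D) = D.
Hence fg = [B A E C F D].

B A E C F D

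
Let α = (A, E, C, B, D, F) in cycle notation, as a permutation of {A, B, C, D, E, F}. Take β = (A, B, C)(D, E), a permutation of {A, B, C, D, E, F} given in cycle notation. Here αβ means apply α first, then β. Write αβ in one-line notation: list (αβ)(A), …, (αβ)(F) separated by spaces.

For each element, apply α then β: A → E → D; B → D → E; C → B → C; D → F → F; E → C → A; F → A → B.
Collecting the images, αβ = [D E C F A B].

D E C F A B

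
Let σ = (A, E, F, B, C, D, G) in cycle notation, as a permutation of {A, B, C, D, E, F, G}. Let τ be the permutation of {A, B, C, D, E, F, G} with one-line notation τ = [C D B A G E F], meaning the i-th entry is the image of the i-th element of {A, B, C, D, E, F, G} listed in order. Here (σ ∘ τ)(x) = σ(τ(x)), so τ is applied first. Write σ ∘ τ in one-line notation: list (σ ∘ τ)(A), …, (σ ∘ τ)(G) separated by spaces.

D G C E A F B

Chase each element through τ then σ: A → C → D; B → D → G; C → B → C; D → A → E; E → G → A; F → E → F; G → F → B.
So σ ∘ τ in one-line form is D G C E A F B.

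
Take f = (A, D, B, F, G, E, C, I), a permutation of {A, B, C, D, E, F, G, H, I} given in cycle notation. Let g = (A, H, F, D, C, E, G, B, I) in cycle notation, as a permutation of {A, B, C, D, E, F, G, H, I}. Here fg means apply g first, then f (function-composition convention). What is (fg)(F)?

B

First apply g: g(F) = D, then f(D) = B. Thus (fg)(F) = B.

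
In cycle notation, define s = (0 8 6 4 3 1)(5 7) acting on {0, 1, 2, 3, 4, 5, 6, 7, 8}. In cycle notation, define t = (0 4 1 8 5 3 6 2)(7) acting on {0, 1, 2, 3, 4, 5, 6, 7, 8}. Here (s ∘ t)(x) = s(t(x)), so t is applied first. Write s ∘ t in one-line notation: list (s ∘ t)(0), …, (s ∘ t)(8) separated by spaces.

For each element, apply t then s: 0 → 4 → 3; 1 → 8 → 6; 2 → 0 → 8; 3 → 6 → 4; 4 → 1 → 0; 5 → 3 → 1; 6 → 2 → 2; 7 → 7 → 5; 8 → 5 → 7.
Collecting the images, s ∘ t = [3 6 8 4 0 1 2 5 7].

3 6 8 4 0 1 2 5 7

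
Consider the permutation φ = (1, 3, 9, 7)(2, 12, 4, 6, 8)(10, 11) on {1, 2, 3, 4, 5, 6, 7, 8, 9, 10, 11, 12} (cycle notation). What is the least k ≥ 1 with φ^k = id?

The disjoint cycles have lengths 5, 4, 2, 1.
Since disjoint cycles commute, ord(φ) = lcm(5, 4, 2) = 20.

20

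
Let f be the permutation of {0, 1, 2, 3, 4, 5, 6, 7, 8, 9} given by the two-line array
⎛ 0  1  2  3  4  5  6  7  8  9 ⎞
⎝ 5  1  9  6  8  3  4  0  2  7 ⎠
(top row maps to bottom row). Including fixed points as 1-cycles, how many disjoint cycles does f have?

2

The cycle decomposition is (0 5 3 6 4 8 2 9 7)(1), which has 2 cycles (counting 1-cycles).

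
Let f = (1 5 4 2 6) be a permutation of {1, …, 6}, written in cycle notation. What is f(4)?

In the cycle (1 5 4 2 6), 4 is followed by 2, so f(4) = 2.

2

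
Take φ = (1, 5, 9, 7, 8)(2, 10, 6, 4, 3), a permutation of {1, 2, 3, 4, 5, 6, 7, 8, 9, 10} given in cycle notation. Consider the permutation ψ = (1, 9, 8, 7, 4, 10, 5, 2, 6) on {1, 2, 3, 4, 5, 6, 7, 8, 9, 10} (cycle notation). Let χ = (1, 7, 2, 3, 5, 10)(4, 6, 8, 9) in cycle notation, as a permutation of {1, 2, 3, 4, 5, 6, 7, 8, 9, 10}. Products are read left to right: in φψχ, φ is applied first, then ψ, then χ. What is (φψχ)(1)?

3

Chase 1: φ(1) = 5; ψ(5) = 2; χ(2) = 3. Hence (φψχ)(1) = 3.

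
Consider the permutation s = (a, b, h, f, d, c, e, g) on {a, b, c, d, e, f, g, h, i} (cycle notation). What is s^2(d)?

d lies in the 8-cycle (a, b, h, f, d, c, e, g).
Advancing 2 steps from d: d → c → e.

e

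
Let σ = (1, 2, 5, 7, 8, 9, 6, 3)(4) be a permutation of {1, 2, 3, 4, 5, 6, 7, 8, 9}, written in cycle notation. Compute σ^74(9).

9 lies in the 8-cycle (1, 2, 5, 7, 8, 9, 6, 3).
Powers repeat with period 8 on this cycle, and 74 mod 8 = 2, so σ^74(9) = σ^2(9).
Stepping 2 places around the cycle: 9 → 6 → 3.

3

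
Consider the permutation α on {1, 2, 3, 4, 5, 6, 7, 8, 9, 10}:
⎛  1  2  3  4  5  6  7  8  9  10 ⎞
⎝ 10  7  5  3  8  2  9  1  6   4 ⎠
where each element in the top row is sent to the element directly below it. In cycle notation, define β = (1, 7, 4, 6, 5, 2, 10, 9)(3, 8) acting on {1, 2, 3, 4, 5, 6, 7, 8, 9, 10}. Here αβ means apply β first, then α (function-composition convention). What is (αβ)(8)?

First apply β: β(8) = 3, then α(3) = 5. Thus (αβ)(8) = 5.

5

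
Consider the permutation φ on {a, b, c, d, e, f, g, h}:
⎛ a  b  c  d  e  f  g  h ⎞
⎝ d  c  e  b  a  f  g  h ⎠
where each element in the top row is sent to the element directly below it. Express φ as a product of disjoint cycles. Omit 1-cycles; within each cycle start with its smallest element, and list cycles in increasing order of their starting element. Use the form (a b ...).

(a d b c e)

Start at a and follow images: a → d → b → c → e → a, giving the cycle (a d b c e).
Repeating from the next unused element and collecting all non-trivial cycles gives (a d b c e).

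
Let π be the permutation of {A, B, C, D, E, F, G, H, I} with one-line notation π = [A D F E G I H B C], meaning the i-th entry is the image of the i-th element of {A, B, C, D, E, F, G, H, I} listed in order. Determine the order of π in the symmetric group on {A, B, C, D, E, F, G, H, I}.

15

The disjoint-cycle form of π has cycle lengths 5, 3, 1.
The order is lcm(5, 3) = 15.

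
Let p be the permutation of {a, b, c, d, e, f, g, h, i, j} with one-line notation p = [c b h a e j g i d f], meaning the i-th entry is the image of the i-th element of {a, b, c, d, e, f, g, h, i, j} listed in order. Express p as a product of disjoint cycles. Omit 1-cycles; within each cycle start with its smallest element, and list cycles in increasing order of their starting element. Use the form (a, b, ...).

Iterating p from a gives a → c → h → i → d → a; that is the 5-cycle (a, c, h, i, d).
Continuing from each remaining unvisited element yields (a, c, h, i, d)(f, j).

(a, c, h, i, d)(f, j)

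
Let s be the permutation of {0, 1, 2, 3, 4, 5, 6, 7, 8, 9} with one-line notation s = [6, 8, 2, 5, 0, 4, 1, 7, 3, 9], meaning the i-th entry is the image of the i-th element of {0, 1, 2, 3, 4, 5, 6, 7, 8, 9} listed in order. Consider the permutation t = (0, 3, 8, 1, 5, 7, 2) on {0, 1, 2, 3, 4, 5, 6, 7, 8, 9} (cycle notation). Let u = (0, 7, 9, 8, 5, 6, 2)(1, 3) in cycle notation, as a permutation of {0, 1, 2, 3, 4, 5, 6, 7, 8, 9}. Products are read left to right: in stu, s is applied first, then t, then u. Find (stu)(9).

8

(stu)(9) = u(t(s(9))). s(9) = 9, then t(9) = 9, then u(9) = 8, so the result is 8.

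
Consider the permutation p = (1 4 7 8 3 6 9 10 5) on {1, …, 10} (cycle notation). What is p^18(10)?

10

10 lies in the 9-cycle (1 4 7 8 3 6 9 10 5).
Since the cycle has length 9, p^18 acts on it the same as p^0 (18 mod 9 = 0).
So p^18(10) = 10.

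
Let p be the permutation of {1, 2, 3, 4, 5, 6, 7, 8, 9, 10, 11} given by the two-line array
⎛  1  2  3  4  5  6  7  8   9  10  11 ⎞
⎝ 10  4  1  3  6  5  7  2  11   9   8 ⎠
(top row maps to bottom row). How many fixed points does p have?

The fixed points (elements with p(x) = x) are {7}, so there is 1.

1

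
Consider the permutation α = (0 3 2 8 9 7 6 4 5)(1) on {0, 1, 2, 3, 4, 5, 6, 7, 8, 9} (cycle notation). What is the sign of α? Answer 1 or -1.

1

The cycle lengths are 9, 1.
A cycle of length ℓ contributes ℓ−1 transpositions, so α is a product of 8 transpositions — even.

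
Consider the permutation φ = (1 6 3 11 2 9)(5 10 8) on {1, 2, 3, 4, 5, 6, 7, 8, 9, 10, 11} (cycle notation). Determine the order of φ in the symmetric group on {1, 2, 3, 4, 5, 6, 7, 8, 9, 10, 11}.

The disjoint cycles have lengths 6, 3, 1, 1.
The order is lcm(6, 3) = 6.

6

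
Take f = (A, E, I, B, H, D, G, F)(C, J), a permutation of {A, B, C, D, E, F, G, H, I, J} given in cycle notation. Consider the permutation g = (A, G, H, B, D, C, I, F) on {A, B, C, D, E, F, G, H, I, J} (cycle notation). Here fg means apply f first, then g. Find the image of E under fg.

F

(fg)(E) = g(f(E)). f(E) = I, then g(I) = F. So (fg)(E) = F.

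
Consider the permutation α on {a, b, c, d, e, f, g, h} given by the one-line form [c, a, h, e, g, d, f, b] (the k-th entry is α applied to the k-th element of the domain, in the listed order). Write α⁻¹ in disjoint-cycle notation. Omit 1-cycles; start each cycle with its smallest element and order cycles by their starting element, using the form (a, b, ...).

First write α in disjoint cycles: (a, c, h, b)(d, e, g, f).
Reversing each cycle (and rotating so the smallest element leads) gives α⁻¹ = (a, b, h, c)(d, f, g, e).

(a, b, h, c)(d, f, g, e)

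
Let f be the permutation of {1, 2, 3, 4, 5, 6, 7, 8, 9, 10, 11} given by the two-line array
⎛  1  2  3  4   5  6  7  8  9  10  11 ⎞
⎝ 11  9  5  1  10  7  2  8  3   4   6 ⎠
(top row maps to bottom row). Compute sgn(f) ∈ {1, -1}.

In disjoint-cycle form the cycle lengths are 10, 1.
A cycle is odd iff its length is even; f has 1 even-length cycle, so sgn(f) = (−1)^1 and f is odd.

-1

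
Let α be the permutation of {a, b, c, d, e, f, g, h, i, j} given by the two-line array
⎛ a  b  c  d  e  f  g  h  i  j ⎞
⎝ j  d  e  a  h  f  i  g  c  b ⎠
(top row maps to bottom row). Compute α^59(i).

g

Tracing i → c → … returns to i after 5 steps, so i lies in a 5-cycle (c, e, h, g, i).
Since the cycle has length 5, α^59 acts on it the same as α^4 (59 mod 5 = 4).
Advancing 4 steps from i: i → c → e → h → g.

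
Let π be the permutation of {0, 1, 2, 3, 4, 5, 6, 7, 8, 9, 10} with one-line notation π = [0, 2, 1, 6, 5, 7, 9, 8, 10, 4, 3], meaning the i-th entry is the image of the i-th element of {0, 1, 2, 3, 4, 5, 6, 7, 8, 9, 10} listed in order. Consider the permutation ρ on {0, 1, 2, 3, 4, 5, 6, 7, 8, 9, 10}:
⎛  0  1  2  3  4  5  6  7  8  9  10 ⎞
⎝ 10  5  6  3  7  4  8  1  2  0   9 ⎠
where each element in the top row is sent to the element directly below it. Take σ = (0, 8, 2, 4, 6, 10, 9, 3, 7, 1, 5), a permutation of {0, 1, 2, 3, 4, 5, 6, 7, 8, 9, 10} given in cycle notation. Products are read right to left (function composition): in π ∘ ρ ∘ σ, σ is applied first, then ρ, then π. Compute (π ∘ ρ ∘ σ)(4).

10

Chase 4: σ(4) = 6; ρ(6) = 8; π(8) = 10. Hence (π ∘ ρ ∘ σ)(4) = 10.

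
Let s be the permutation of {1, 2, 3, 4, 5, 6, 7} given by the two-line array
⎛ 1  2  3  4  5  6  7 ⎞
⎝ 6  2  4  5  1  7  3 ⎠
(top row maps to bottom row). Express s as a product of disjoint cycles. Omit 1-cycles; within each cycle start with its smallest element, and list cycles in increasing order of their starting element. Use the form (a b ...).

Start at 1 and follow images: 1 → 6 → 7 → 3 → 4 → 5 → 1, giving the cycle (1 6 7 3 4 5).
Repeating from the next unused element and collecting all non-trivial cycles gives (1 6 7 3 4 5).

(1 6 7 3 4 5)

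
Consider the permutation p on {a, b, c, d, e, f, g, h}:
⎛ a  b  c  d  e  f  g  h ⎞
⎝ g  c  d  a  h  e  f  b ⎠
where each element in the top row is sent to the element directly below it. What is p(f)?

The entry below f in the array is e, so p(f) = e.

e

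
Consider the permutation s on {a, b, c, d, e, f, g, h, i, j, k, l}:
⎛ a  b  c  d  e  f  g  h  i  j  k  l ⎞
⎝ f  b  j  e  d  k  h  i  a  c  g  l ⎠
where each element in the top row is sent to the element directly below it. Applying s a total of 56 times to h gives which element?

a

Tracing h → i → … returns to h after 6 steps, so h lies in a 6-cycle (a, f, k, g, h, i).
Powers repeat with period 6 on this cycle, and 56 mod 6 = 2, so s^56(h) = s^2(h).
Advancing 2 steps from h: h → i → a.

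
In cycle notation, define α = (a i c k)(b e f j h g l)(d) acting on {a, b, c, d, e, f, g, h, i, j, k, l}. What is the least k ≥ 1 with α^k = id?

28

The disjoint cycles have lengths 7, 4, 1.
The order is lcm(7, 4) = 28.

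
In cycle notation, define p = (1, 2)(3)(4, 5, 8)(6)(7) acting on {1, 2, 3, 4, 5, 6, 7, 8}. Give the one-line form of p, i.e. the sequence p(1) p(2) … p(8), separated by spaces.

Each element maps to the next entry in its cycle (wrapping to the front): 1→2, 2→1, 3→3, 4→5, 5→8, 6→6, 7→7, 8→4.
Listing these in domain order gives 2 1 3 5 8 6 7 4.

2 1 3 5 8 6 7 4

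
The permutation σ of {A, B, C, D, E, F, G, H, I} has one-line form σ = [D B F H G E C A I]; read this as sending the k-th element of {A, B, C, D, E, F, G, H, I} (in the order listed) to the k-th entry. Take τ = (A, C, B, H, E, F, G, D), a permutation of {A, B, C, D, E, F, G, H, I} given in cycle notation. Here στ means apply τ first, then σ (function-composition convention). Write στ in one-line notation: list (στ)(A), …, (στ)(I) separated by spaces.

Chase each element through τ then σ: A → C → F; B → H → A; C → B → B; D → A → D; E → F → E; F → G → C; G → D → H; H → E → G; I → I → I.
So στ in one-line form is F A B D E C H G I.

F A B D E C H G I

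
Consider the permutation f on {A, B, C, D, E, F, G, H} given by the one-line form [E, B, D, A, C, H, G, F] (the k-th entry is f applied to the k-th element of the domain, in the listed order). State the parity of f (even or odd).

even

In disjoint-cycle form the cycle lengths are 4, 2, 1, 1.
A cycle is odd iff its length is even; f has 2 even-length cycles, so sgn(f) = (−1)^2 and f is even.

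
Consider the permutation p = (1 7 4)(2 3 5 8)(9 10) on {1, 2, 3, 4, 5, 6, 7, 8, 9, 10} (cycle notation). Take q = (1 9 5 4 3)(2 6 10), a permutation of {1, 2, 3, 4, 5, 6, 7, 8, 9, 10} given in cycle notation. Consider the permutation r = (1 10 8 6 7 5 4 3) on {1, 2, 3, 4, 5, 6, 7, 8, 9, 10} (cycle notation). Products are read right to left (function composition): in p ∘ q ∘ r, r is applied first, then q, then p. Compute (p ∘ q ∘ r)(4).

7

Apply the permutations in order: r(4) = 3, then q(3) = 1, then p(1) = 7. So (p ∘ q ∘ r)(4) = 7.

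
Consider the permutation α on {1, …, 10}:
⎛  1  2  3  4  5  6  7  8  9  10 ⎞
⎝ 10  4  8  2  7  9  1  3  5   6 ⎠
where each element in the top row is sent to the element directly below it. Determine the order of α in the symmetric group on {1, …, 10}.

6

The disjoint-cycle form of α has cycle lengths 6, 2, 2.
Since disjoint cycles commute, ord(α) = lcm(6, 2, 2) = 6.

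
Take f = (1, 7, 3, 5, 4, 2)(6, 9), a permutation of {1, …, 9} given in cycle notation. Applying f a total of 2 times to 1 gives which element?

1 lies in the 6-cycle (1, 7, 3, 5, 4, 2).
Stepping 2 places around the cycle: 1 → 7 → 3.

3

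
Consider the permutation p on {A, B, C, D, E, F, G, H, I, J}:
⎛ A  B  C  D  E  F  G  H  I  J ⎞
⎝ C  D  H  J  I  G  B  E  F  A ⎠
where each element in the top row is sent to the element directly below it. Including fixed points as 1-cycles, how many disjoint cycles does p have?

1

The cycle decomposition is (A C H E I F G B D J), which has 1 cycle (counting 1-cycles).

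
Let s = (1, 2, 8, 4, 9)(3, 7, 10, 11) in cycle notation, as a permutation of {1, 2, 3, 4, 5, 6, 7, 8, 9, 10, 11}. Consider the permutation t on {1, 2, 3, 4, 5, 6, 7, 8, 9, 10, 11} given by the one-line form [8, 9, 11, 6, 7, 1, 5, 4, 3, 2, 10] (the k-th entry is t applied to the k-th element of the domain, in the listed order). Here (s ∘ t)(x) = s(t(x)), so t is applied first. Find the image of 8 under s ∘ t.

9

First apply t: t(8) = 4, then s(4) = 9. Thus (s ∘ t)(8) = 9.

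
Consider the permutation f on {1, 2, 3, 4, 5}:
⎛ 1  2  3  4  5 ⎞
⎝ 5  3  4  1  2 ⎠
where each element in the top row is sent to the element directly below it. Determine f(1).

The entry below 1 in the array is 5, so f(1) = 5.

5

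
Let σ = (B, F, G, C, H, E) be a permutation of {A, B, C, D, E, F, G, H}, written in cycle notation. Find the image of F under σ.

F appears in (B, F, G, C, H, E); the next entry (wrapping around) is G.

G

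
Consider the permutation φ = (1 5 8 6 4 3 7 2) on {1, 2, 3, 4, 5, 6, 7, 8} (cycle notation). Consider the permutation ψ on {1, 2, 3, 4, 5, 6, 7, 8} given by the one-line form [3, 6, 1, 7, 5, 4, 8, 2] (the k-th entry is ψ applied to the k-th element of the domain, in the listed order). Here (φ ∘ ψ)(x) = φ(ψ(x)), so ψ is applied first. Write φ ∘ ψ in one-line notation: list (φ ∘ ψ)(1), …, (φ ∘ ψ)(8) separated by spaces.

(φ ∘ ψ)(x) = φ(ψ(x)). Computing each image: φ(ψ(1)) = φ(3) = 7, φ(ψ(2)) = φ(6) = 4, φ(ψ(3)) = φ(1) = 5, φ(ψ(4)) = φ(7) = 2, φ(ψ(5)) = φ(5) = 8, φ(ψ(6)) = φ(4) = 3, φ(ψ(7)) = φ(8) = 6, φ(ψ(8)) = φ(2) = 1.
Hence φ ∘ ψ = [7 4 5 2 8 3 6 1].

7 4 5 2 8 3 6 1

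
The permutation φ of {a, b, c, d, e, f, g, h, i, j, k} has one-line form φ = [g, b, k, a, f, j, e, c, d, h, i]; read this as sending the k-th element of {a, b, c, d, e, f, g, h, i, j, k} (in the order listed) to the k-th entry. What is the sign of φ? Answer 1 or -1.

-1

In disjoint-cycle form the cycle lengths are 10, 1.
A cycle is odd iff its length is even; φ has 1 even-length cycle, so sgn(φ) = (−1)^1 and φ is odd.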